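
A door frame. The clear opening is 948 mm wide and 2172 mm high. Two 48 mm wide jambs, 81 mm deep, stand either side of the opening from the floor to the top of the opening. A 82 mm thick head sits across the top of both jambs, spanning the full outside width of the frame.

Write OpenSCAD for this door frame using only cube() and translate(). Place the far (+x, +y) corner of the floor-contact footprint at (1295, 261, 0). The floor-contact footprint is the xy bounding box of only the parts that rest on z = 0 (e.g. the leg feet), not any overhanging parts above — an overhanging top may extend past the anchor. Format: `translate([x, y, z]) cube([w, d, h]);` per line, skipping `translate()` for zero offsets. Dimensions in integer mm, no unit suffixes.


translate([251, 180, 0]) cube([48, 81, 2172]);
translate([1247, 180, 0]) cube([48, 81, 2172]);
translate([251, 180, 2172]) cube([1044, 81, 82]);


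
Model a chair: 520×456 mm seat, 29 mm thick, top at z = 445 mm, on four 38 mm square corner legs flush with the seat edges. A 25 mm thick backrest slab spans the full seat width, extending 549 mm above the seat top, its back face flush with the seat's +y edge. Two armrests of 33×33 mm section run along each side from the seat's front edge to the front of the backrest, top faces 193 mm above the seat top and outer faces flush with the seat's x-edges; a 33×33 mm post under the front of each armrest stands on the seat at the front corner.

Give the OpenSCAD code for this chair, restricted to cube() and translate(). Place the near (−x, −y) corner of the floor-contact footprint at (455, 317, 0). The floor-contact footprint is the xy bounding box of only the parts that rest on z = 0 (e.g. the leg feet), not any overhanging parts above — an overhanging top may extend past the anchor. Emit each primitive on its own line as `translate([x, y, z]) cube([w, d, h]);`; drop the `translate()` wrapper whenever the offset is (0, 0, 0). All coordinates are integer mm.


translate([455, 317, 416]) cube([520, 456, 29]);
translate([455, 317, 0]) cube([38, 38, 416]);
translate([937, 317, 0]) cube([38, 38, 416]);
translate([455, 735, 0]) cube([38, 38, 416]);
translate([937, 735, 0]) cube([38, 38, 416]);
translate([455, 748, 445]) cube([520, 25, 549]);
translate([455, 317, 605]) cube([33, 431, 33]);
translate([942, 317, 605]) cube([33, 431, 33]);
translate([455, 317, 445]) cube([33, 33, 160]);
translate([942, 317, 445]) cube([33, 33, 160]);


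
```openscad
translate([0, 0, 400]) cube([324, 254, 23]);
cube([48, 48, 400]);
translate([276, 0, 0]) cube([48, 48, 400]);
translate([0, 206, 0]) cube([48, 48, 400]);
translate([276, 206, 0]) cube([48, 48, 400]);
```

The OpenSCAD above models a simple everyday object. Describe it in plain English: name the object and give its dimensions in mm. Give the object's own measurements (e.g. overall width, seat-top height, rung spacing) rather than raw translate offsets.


A four-legged stool. The seat is a 324×254×23 mm slab whose top surface is at z = 423 mm; four square legs, each 48×48 mm in cross-section, run from the floor (z = 0) to the underside of the seat, each flush with a corner of the seat.


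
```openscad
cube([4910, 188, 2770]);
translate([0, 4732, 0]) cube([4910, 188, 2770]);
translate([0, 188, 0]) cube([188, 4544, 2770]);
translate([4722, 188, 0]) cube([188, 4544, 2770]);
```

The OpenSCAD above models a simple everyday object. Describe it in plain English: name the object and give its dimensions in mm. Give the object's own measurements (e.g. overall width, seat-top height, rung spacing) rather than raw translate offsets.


The wall frame of a small rectangular building: four walls, each 2770 mm tall and 188 mm thick, enclosing a footprint 4910 mm (x) by 4920 mm (y) outside-to-outside, with no floor or roof. The front and back walls (the −y and +y sides) span the full width; the two side walls fit between them.


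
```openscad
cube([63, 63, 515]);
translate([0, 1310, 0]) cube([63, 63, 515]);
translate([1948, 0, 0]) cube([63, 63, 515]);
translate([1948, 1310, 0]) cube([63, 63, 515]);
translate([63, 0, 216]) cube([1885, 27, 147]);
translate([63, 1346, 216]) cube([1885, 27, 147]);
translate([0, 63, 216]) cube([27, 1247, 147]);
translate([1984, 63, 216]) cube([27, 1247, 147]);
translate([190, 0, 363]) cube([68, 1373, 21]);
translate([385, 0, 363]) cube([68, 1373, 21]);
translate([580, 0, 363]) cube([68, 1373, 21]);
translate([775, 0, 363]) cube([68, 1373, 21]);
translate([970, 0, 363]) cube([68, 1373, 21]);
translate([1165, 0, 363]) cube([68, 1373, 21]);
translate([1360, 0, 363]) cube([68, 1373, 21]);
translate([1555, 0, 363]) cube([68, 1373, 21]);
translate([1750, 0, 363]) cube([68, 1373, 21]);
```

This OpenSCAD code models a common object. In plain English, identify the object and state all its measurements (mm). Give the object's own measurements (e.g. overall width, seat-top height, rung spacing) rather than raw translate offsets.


A bed frame 2011 mm long (x) by 1373 mm wide (y). Four 63×63 mm corner posts, 515 mm tall, at the corners of the footprint. Four rails of 27 mm thickness and 147 mm height run between adjacent posts with their undersides at z = 216 mm, their outer faces flush with the outside of the frame (the two x-running rails run between the posts' inner faces; the two y-running rails run between the posts' inner faces). 9 slats, each 68 mm wide (x) and 21 mm thick, lie across the top of the two x-running rails, running the full 1373 mm width of the frame in y; along x they sit between the end posts with a 127 mm gap after the −x posts and between neighbouring slats, leaving 130 mm before the +x posts.


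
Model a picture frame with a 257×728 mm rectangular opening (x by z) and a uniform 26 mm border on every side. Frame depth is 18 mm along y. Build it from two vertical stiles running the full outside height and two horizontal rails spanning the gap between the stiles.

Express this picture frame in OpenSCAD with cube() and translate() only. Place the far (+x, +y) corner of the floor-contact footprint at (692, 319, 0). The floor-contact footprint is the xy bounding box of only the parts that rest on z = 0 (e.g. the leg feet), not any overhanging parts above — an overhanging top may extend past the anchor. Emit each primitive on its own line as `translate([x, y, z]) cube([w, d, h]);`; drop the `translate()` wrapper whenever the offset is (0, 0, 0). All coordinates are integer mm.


translate([383, 301, 0]) cube([26, 18, 780]);
translate([666, 301, 0]) cube([26, 18, 780]);
translate([409, 301, 0]) cube([257, 18, 26]);
translate([409, 301, 754]) cube([257, 18, 26]);


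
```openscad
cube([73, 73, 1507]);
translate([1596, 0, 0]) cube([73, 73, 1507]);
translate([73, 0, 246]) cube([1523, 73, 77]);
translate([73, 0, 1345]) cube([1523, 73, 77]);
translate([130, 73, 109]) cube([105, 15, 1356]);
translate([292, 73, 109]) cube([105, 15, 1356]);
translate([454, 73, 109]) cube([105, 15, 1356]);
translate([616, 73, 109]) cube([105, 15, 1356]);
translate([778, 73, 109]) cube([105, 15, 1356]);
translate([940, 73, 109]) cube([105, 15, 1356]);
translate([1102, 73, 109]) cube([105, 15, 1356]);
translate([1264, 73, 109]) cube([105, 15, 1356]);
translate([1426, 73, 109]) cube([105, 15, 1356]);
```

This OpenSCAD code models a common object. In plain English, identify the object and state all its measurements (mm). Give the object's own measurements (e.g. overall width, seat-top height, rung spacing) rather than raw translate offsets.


A fence section. Two 73×73 mm posts, 1507 mm tall, stand on the floor with a clear span of 1523 mm between their inner faces. Two horizontal rails of 73×77 mm section span the gap between the posts with their undersides at z = 246 mm and z = 1345 mm, flush with the posts' −y face. 9 pickets, each 105 mm wide, 15 mm thick and 1356 mm tall, are fixed to the +y face of the rails with their bottoms at z = 109 mm, spaced across the span with a 57 mm gap after the −x post and between neighbouring pickets, with 65 mm left before the +x post.


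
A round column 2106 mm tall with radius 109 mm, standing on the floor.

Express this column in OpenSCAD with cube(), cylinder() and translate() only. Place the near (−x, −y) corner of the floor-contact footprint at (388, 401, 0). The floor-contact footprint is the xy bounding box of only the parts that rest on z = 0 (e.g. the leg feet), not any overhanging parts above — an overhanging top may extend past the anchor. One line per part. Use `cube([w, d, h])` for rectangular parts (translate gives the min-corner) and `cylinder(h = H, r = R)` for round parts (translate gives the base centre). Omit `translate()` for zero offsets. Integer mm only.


translate([497, 510, 0]) cylinder(h = 2106, r = 109);


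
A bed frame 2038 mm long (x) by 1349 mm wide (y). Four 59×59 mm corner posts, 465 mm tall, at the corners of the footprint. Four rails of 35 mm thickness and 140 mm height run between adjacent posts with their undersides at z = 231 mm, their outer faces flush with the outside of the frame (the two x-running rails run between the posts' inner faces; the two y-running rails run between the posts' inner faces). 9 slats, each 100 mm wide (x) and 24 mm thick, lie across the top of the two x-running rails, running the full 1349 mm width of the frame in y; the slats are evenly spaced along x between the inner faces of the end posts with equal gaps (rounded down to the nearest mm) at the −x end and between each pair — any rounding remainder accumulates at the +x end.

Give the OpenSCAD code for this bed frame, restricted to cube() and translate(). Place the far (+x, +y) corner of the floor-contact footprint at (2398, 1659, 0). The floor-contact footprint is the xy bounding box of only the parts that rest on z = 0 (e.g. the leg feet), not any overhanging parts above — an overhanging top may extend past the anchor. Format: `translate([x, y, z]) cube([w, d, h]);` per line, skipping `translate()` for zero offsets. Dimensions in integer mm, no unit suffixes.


translate([360, 310, 0]) cube([59, 59, 465]);
translate([360, 1600, 0]) cube([59, 59, 465]);
translate([2339, 310, 0]) cube([59, 59, 465]);
translate([2339, 1600, 0]) cube([59, 59, 465]);
translate([419, 310, 231]) cube([1920, 35, 140]);
translate([419, 1624, 231]) cube([1920, 35, 140]);
translate([360, 369, 231]) cube([35, 1231, 140]);
translate([2363, 369, 231]) cube([35, 1231, 140]);
translate([521, 310, 371]) cube([100, 1349, 24]);
translate([723, 310, 371]) cube([100, 1349, 24]);
translate([925, 310, 371]) cube([100, 1349, 24]);
translate([1127, 310, 371]) cube([100, 1349, 24]);
translate([1329, 310, 371]) cube([100, 1349, 24]);
translate([1531, 310, 371]) cube([100, 1349, 24]);
translate([1733, 310, 371]) cube([100, 1349, 24]);
translate([1935, 310, 371]) cube([100, 1349, 24]);
translate([2137, 310, 371]) cube([100, 1349, 24]);


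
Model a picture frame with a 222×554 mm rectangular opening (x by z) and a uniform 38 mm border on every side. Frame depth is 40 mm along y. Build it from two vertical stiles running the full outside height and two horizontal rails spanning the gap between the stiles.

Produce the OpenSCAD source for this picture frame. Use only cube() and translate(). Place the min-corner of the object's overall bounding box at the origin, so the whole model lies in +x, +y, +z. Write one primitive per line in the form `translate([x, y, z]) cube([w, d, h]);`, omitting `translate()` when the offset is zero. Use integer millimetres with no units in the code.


cube([38, 40, 630]);
translate([260, 0, 0]) cube([38, 40, 630]);
translate([38, 0, 0]) cube([222, 40, 38]);
translate([38, 0, 592]) cube([222, 40, 38]);


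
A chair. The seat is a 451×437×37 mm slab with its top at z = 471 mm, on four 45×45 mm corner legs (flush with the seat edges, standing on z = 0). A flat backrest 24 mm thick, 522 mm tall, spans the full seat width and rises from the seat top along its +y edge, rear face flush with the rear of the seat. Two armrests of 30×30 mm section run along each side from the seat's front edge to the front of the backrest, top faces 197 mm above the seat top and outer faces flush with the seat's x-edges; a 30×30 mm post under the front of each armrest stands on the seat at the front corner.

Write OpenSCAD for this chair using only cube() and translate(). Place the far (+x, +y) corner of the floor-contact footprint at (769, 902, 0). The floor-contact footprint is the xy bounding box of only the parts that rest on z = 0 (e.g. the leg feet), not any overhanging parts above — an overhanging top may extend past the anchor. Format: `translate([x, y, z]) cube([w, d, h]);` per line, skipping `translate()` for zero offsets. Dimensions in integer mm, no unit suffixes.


translate([318, 465, 434]) cube([451, 437, 37]);
translate([318, 465, 0]) cube([45, 45, 434]);
translate([724, 465, 0]) cube([45, 45, 434]);
translate([318, 857, 0]) cube([45, 45, 434]);
translate([724, 857, 0]) cube([45, 45, 434]);
translate([318, 878, 471]) cube([451, 24, 522]);
translate([318, 465, 638]) cube([30, 413, 30]);
translate([739, 465, 638]) cube([30, 413, 30]);
translate([318, 465, 471]) cube([30, 30, 167]);
translate([739, 465, 471]) cube([30, 30, 167]);


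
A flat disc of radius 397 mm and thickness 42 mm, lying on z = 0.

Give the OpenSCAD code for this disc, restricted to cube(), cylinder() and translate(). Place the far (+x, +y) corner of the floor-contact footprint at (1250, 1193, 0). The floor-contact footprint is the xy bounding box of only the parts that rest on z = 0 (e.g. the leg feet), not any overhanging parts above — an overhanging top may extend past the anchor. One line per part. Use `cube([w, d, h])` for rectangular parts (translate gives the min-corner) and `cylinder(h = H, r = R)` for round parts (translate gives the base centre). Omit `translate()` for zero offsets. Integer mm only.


translate([853, 796, 0]) cylinder(h = 42, r = 397);


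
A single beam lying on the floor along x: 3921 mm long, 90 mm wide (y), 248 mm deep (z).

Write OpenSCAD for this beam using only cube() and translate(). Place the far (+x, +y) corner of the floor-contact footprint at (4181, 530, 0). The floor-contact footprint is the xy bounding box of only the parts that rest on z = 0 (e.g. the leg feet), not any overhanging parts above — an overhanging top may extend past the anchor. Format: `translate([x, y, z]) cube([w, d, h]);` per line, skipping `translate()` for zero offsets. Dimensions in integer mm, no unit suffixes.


translate([260, 440, 0]) cube([3921, 90, 248]);


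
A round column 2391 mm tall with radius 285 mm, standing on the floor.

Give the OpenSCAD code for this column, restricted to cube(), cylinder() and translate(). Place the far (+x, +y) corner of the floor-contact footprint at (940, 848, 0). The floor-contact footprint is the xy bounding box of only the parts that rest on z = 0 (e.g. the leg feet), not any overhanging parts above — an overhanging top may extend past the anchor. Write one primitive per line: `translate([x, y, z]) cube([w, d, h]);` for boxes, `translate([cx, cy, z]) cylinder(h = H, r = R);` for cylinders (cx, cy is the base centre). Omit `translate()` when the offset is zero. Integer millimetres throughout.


translate([655, 563, 0]) cylinder(h = 2391, r = 285);


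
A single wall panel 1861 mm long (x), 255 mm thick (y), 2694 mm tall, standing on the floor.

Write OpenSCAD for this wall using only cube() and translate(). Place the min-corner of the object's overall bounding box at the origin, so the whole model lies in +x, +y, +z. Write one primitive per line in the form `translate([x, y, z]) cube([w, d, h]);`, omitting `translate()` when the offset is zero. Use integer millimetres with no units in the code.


cube([1861, 255, 2694]);


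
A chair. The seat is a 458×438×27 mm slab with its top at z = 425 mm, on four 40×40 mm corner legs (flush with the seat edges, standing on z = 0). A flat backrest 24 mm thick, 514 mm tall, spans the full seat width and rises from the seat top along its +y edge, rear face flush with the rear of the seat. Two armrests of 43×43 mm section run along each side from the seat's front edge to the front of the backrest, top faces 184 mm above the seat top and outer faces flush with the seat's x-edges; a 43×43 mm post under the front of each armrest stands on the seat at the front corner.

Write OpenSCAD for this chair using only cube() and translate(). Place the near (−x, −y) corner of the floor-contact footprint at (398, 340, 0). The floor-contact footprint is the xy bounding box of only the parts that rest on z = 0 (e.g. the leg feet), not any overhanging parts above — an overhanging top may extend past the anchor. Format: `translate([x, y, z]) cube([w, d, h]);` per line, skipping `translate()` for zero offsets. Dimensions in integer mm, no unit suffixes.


translate([398, 340, 398]) cube([458, 438, 27]);
translate([398, 340, 0]) cube([40, 40, 398]);
translate([816, 340, 0]) cube([40, 40, 398]);
translate([398, 738, 0]) cube([40, 40, 398]);
translate([816, 738, 0]) cube([40, 40, 398]);
translate([398, 754, 425]) cube([458, 24, 514]);
translate([398, 340, 566]) cube([43, 414, 43]);
translate([813, 340, 566]) cube([43, 414, 43]);
translate([398, 340, 425]) cube([43, 43, 141]);
translate([813, 340, 425]) cube([43, 43, 141]);


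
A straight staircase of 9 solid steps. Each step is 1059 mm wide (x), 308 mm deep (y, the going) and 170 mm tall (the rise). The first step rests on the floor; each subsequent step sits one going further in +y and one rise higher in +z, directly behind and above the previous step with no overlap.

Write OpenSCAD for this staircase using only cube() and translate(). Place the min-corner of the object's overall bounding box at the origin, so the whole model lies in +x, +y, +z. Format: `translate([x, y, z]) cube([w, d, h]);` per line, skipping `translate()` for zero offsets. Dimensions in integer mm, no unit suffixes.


cube([1059, 308, 170]);
translate([0, 308, 170]) cube([1059, 308, 170]);
translate([0, 616, 340]) cube([1059, 308, 170]);
translate([0, 924, 510]) cube([1059, 308, 170]);
translate([0, 1232, 680]) cube([1059, 308, 170]);
translate([0, 1540, 850]) cube([1059, 308, 170]);
translate([0, 1848, 1020]) cube([1059, 308, 170]);
translate([0, 2156, 1190]) cube([1059, 308, 170]);
translate([0, 2464, 1360]) cube([1059, 308, 170]);


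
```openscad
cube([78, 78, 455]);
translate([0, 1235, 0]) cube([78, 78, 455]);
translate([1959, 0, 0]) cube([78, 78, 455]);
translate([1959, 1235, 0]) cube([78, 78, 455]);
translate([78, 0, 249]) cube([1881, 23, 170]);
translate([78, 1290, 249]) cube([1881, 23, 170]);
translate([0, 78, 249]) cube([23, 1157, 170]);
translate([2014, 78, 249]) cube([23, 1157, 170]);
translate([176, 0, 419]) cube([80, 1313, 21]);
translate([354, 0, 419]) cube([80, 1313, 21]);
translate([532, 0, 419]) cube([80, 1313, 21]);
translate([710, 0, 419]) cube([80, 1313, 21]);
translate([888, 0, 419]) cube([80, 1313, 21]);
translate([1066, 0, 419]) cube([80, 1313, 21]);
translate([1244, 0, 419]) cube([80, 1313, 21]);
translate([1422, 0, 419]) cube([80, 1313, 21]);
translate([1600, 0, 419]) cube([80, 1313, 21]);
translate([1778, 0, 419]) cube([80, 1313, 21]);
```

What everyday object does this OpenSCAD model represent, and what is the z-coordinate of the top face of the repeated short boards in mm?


A bed frame. The slat-top height is 440 mm.

Four posts, four rails, and a row of slats — a bed frame. Slats sit on the rails at z = 249 + 170 = 419; with slat thickness 21, the top is 440 mm.


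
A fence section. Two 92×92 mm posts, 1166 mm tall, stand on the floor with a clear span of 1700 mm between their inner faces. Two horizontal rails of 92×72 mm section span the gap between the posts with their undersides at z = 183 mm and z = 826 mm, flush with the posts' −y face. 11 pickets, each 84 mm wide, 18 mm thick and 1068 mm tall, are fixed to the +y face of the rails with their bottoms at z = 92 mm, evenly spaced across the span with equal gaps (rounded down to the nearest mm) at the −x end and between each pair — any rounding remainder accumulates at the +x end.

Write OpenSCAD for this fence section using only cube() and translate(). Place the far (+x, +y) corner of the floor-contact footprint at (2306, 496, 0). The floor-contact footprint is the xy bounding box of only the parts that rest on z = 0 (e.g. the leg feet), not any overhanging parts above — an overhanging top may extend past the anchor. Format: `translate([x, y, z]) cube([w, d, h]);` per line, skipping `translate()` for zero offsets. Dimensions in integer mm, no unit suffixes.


translate([422, 404, 0]) cube([92, 92, 1166]);
translate([2214, 404, 0]) cube([92, 92, 1166]);
translate([514, 404, 183]) cube([1700, 92, 72]);
translate([514, 404, 826]) cube([1700, 92, 72]);
translate([578, 496, 92]) cube([84, 18, 1068]);
translate([726, 496, 92]) cube([84, 18, 1068]);
translate([874, 496, 92]) cube([84, 18, 1068]);
translate([1022, 496, 92]) cube([84, 18, 1068]);
translate([1170, 496, 92]) cube([84, 18, 1068]);
translate([1318, 496, 92]) cube([84, 18, 1068]);
translate([1466, 496, 92]) cube([84, 18, 1068]);
translate([1614, 496, 92]) cube([84, 18, 1068]);
translate([1762, 496, 92]) cube([84, 18, 1068]);
translate([1910, 496, 92]) cube([84, 18, 1068]);
translate([2058, 496, 92]) cube([84, 18, 1068]);


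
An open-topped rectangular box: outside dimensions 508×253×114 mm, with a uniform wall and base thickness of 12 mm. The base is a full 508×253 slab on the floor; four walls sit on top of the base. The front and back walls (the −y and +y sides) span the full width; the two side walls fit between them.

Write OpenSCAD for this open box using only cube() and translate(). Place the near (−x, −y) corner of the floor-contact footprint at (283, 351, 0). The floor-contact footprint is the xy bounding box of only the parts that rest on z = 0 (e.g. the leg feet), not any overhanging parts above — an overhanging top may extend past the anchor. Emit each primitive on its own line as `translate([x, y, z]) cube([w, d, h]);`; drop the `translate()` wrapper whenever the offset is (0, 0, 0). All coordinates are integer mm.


translate([283, 351, 0]) cube([508, 253, 12]);
translate([283, 351, 12]) cube([508, 12, 102]);
translate([283, 592, 12]) cube([508, 12, 102]);
translate([283, 363, 12]) cube([12, 229, 102]);
translate([779, 363, 12]) cube([12, 229, 102]);


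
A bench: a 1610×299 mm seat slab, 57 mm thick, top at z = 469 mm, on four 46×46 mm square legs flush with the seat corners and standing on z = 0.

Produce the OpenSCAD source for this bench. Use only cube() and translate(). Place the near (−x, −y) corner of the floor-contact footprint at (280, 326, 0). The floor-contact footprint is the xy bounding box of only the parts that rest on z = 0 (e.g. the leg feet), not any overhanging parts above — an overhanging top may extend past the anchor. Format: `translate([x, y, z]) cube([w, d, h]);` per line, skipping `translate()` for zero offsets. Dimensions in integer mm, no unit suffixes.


translate([280, 326, 412]) cube([1610, 299, 57]);
translate([280, 326, 0]) cube([46, 46, 412]);
translate([280, 579, 0]) cube([46, 46, 412]);
translate([1844, 326, 0]) cube([46, 46, 412]);
translate([1844, 579, 0]) cube([46, 46, 412]);


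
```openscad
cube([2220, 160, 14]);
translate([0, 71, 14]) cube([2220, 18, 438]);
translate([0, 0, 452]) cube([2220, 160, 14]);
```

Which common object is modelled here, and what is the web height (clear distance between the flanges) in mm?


An I-beam. The web height is 438 mm.

Two wide flanges with a thin centred web — an I-beam. Overall 466 mm minus two 14 mm flanges gives a web of 466 − 2·14 = 438 mm.


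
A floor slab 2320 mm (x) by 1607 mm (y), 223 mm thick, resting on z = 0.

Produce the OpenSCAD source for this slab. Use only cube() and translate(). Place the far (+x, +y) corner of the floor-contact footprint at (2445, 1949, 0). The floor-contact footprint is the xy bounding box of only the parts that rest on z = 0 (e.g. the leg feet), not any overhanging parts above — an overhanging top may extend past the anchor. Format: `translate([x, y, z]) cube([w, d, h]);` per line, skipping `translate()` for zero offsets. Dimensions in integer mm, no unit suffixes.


translate([125, 342, 0]) cube([2320, 1607, 223]);


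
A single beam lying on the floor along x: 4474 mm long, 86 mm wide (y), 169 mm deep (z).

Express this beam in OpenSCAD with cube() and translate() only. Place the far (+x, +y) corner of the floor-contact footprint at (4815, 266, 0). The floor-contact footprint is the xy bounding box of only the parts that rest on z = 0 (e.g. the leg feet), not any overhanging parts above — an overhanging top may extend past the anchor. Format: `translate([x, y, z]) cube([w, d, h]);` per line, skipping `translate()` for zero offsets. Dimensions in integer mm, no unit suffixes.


translate([341, 180, 0]) cube([4474, 86, 169]);


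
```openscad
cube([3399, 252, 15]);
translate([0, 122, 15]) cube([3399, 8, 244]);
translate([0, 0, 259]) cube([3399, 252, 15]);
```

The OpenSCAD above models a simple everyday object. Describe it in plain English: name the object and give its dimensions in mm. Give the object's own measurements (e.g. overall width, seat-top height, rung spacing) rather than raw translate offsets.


An I-beam lying along x, 3399 mm long. Overall section height 274 mm. Two flanges 252 mm wide (y) and 15 mm thick, one on the floor and one at the top; a web 8 mm thick runs between them, centred on the flange width.


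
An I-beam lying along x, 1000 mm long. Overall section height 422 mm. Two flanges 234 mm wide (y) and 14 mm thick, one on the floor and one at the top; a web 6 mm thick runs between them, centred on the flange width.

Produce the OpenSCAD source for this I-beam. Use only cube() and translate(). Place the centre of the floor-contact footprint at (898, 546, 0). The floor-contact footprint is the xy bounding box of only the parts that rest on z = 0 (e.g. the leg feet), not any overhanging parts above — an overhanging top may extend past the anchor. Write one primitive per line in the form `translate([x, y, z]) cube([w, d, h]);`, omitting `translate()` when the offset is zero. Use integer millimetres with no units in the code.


translate([398, 429, 0]) cube([1000, 234, 14]);
translate([398, 543, 14]) cube([1000, 6, 394]);
translate([398, 429, 408]) cube([1000, 234, 14]);


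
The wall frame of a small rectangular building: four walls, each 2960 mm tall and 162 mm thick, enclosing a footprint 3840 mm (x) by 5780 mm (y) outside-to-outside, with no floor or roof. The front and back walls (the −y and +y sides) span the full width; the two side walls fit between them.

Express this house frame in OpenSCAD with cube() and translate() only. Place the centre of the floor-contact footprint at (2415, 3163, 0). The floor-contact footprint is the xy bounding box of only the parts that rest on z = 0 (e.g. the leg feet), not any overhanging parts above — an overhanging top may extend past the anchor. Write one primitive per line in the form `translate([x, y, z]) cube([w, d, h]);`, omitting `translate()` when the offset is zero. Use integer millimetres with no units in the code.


translate([495, 273, 0]) cube([3840, 162, 2960]);
translate([495, 5891, 0]) cube([3840, 162, 2960]);
translate([495, 435, 0]) cube([162, 5456, 2960]);
translate([4173, 435, 0]) cube([162, 5456, 2960]);


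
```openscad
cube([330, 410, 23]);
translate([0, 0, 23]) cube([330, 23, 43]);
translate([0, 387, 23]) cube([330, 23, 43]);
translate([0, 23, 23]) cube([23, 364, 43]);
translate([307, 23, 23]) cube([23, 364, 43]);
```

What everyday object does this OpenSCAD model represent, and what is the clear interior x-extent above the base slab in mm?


An open box. The internal width is 284 mm.

A 330×410 base slab with four walls standing on it — an open box. The base is 330 mm wide and the walls are 23 mm thick, so the internal width is 330 − 2 × 23 = 284 mm.


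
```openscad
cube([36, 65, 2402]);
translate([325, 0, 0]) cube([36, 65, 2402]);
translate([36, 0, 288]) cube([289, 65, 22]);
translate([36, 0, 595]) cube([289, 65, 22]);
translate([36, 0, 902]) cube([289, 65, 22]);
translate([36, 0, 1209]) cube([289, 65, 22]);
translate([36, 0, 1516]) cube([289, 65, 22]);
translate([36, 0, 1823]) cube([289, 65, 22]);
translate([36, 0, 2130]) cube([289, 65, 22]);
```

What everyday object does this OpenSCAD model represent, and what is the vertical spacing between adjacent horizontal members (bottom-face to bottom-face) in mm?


A ladder. The rung spacing is 307 mm.

Two tall 36×65 posts with 7 short bars between them — a ladder. Adjacent rungs sit at z = 288 and z = 595, so the spacing is 595 − 288 = 307 mm.


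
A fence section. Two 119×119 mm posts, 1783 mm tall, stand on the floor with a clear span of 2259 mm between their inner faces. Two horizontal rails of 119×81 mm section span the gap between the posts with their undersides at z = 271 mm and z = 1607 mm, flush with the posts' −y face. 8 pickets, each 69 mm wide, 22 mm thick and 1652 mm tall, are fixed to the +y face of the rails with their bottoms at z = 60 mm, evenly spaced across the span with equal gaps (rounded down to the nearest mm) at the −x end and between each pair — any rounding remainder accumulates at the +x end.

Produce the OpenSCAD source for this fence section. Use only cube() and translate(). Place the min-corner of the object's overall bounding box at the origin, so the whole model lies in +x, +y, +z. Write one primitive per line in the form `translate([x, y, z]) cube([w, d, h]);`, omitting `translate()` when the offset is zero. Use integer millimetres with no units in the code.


cube([119, 119, 1783]);
translate([2378, 0, 0]) cube([119, 119, 1783]);
translate([119, 0, 271]) cube([2259, 119, 81]);
translate([119, 0, 1607]) cube([2259, 119, 81]);
translate([308, 119, 60]) cube([69, 22, 1652]);
translate([566, 119, 60]) cube([69, 22, 1652]);
translate([824, 119, 60]) cube([69, 22, 1652]);
translate([1082, 119, 60]) cube([69, 22, 1652]);
translate([1340, 119, 60]) cube([69, 22, 1652]);
translate([1598, 119, 60]) cube([69, 22, 1652]);
translate([1856, 119, 60]) cube([69, 22, 1652]);
translate([2114, 119, 60]) cube([69, 22, 1652]);


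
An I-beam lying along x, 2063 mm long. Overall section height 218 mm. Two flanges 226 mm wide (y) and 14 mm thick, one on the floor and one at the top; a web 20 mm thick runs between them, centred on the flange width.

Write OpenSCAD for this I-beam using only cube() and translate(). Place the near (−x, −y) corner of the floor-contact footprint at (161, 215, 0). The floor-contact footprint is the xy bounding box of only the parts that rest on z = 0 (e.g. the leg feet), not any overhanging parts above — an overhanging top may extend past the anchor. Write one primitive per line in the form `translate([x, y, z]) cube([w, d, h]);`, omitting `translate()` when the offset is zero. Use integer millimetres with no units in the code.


translate([161, 215, 0]) cube([2063, 226, 14]);
translate([161, 318, 14]) cube([2063, 20, 190]);
translate([161, 215, 204]) cube([2063, 226, 14]);


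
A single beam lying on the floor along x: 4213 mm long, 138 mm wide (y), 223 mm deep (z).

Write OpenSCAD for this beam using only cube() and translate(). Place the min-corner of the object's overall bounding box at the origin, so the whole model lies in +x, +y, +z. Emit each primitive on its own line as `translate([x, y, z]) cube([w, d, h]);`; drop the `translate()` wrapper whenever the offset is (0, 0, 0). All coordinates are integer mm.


cube([4213, 138, 223]);


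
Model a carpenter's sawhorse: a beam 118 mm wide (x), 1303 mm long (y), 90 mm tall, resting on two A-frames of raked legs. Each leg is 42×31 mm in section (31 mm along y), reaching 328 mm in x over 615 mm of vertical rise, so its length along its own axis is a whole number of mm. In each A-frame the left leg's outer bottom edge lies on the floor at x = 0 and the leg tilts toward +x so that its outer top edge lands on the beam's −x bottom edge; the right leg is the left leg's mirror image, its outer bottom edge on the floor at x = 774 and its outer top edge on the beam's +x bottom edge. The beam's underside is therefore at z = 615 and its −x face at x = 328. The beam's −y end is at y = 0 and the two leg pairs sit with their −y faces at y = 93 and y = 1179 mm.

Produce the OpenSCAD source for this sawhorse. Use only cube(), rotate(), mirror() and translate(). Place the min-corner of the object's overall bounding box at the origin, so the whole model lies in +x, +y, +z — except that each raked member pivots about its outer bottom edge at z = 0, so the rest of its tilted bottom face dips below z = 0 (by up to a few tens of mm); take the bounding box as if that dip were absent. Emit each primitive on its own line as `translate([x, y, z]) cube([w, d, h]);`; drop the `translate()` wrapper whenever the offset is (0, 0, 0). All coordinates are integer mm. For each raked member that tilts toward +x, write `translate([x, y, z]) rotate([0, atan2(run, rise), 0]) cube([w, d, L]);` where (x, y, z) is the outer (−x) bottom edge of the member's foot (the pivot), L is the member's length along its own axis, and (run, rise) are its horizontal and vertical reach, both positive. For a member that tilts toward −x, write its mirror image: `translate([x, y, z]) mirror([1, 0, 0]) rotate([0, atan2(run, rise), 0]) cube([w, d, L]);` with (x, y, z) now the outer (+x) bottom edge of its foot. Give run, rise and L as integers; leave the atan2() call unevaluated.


// leg length = √(328² + 615²) = 697
// right-leg outer foot x = 2·328 + 118 = 774
// beam min-corner = (328, 0, 615)
translate([328, 0, 615]) cube([118, 1303, 90]);
translate([0, 93, 0]) rotate([0, atan2(328, 615), 0]) cube([42, 31, 697]);
translate([774, 93, 0]) mirror([1, 0, 0]) rotate([0, atan2(328, 615), 0]) cube([42, 31, 697]);
translate([0, 1179, 0]) rotate([0, atan2(328, 615), 0]) cube([42, 31, 697]);
translate([774, 1179, 0]) mirror([1, 0, 0]) rotate([0, atan2(328, 615), 0]) cube([42, 31, 697]);


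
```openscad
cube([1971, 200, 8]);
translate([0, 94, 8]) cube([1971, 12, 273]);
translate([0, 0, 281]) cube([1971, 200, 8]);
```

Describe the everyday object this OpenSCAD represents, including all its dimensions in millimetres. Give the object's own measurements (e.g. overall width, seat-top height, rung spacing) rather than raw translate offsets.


An I-beam lying along x, 1971 mm long. Overall section height 289 mm. Two flanges 200 mm wide (y) and 8 mm thick, one on the floor and one at the top; a web 12 mm thick runs between them, centred on the flange width.


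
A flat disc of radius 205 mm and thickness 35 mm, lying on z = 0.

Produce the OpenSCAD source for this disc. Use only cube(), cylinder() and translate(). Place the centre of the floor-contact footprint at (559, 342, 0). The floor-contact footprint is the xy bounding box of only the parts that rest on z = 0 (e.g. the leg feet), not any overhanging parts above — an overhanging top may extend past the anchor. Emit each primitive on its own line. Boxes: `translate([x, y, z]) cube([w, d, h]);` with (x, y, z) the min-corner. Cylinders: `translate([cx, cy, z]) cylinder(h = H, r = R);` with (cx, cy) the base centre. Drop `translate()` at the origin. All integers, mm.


translate([559, 342, 0]) cylinder(h = 35, r = 205);


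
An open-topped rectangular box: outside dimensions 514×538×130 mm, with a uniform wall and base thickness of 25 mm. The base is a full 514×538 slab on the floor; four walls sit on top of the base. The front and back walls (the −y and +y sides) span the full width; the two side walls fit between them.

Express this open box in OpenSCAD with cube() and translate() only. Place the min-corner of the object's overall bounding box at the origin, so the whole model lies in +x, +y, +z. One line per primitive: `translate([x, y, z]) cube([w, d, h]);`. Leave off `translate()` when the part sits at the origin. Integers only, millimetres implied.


cube([514, 538, 25]);
translate([0, 0, 25]) cube([514, 25, 105]);
translate([0, 513, 25]) cube([514, 25, 105]);
translate([0, 25, 25]) cube([25, 488, 105]);
translate([489, 25, 25]) cube([25, 488, 105]);


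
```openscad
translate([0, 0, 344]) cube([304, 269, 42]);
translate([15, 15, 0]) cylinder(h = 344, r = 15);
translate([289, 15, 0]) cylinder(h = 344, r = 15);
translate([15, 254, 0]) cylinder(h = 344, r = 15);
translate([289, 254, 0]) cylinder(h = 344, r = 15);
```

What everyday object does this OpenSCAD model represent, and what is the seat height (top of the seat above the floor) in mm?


A stool. The seat height is 386 mm.

A 304×269×42 slab at z = 344 on four corner cylinders — a stool. The seat top is 344 + 42 = 386 mm.


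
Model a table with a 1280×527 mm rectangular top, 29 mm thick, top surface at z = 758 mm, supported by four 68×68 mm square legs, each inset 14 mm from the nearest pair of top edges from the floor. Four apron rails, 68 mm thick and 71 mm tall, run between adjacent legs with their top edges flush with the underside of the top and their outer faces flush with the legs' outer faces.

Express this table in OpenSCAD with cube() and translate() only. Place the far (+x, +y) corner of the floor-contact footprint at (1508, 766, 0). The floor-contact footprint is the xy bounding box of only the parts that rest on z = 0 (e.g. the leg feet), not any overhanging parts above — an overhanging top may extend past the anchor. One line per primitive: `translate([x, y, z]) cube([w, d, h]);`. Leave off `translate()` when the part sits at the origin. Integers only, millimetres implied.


// leg_h = 758 - 29 = 729
// apron z = 729 - 71 = 658
translate([242, 253, 729]) cube([1280, 527, 29]);
translate([256, 267, 0]) cube([68, 68, 729]);
translate([1440, 267, 0]) cube([68, 68, 729]);
translate([256, 698, 0]) cube([68, 68, 729]);
translate([1440, 698, 0]) cube([68, 68, 729]);
translate([324, 267, 658]) cube([1116, 68, 71]);
translate([324, 698, 658]) cube([1116, 68, 71]);
translate([256, 335, 658]) cube([68, 363, 71]);
translate([1440, 335, 658]) cube([68, 363, 71]);


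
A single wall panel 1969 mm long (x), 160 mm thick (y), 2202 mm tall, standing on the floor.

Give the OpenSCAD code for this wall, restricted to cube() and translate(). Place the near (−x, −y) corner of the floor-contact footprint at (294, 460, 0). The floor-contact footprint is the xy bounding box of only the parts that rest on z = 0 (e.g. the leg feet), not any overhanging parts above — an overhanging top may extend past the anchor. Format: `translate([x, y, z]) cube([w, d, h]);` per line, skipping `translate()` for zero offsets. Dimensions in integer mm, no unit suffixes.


translate([294, 460, 0]) cube([1969, 160, 2202]);


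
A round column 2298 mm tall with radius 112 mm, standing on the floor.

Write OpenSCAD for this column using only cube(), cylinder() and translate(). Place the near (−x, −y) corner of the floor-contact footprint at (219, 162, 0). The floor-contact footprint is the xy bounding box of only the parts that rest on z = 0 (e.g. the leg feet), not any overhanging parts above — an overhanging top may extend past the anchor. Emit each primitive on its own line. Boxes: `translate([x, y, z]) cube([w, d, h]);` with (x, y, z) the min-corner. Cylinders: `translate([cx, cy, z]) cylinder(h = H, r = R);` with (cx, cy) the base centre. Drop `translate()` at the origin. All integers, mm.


translate([331, 274, 0]) cylinder(h = 2298, r = 112);


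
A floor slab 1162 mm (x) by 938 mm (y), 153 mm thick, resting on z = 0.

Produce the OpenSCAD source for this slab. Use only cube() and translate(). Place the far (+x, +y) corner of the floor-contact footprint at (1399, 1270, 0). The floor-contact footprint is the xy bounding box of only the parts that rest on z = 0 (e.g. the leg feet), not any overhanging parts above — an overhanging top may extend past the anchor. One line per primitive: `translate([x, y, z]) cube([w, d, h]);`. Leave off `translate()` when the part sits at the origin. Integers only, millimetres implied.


translate([237, 332, 0]) cube([1162, 938, 153]);
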